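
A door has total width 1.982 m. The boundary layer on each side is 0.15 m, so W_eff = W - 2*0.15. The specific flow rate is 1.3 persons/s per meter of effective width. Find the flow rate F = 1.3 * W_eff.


W_eff = 1.982 - 0.30 = 1.682 m
F = 1.3 * 1.682 = 2.1866 persons/s

2.1866 persons/s


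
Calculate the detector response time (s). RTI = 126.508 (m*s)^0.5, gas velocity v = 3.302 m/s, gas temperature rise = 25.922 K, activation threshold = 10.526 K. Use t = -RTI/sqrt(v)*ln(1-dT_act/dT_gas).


dT_act/dT_gas = 0.40606
ln(1 - 0.40606) = -0.52098
t = -126.508 / sqrt(3.302) * -0.52098 = 36.271 s

36.271 s


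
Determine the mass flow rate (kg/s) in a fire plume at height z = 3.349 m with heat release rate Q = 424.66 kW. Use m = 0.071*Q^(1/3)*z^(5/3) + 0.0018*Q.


Q^(1/3) = 7.5165
z^(5/3) = 7.4965
First term = 0.071 * 7.5165 * 7.4965 = 4.0007
Second term = 0.0018 * 424.66 = 0.76439
m = 4.7650 kg/s

4.7650 kg/s


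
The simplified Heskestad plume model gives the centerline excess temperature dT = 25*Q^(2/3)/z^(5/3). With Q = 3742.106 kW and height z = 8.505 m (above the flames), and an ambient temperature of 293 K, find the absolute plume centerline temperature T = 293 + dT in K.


Q^(2/3) = 241.03
z^(5/3) = 35.437
dT = 25 * 241.03 / 35.437 = 170.04 K
T = 293 + 170.04 = 463.04 K

463.04 K


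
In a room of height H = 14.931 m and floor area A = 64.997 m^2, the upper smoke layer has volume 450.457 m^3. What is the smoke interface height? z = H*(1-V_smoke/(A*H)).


V/(A*H) = 0.46416
1 - 0.46416 = 0.53584
z = 14.931 * 0.53584 = 8.0006 m

8.0006 m


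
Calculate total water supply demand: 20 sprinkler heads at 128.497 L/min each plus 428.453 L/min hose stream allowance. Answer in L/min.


Sprinkler demand = 20 * 128.497 = 2569.94 L/min
Total = 2569.94 + 428.453 = 2998.393 L/min

2998.393 L/min


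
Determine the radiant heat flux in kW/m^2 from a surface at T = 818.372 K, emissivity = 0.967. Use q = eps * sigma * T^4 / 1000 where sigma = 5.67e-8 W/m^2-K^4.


T^4 = 4.4854e+11
q = 0.967 * 5.67e-8 * 4.4854e+11 / 1000 = 24.593 kW/m^2

24.593 kW/m^2


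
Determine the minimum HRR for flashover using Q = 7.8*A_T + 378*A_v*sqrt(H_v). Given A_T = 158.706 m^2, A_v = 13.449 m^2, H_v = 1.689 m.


7.8*A_T = 1237.9
sqrt(H_v) = 1.2996
378*A_v*sqrt(H_v) = 6606.9
Q = 1237.9 + 6606.9 = 7844.8 kW

7844.8 kW


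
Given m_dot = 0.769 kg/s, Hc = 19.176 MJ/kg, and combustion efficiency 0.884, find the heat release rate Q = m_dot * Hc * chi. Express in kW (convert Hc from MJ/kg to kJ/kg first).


Hc = 19.176 MJ/kg = 19.176 * 1000 kJ/kg = 19176 kJ/kg
Q = 0.769 kg/s * 19176 kJ/kg * 0.884 = 13036 kW

13036 kW


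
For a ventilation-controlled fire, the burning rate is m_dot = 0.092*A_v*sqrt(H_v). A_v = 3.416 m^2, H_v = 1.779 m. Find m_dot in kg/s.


sqrt(H_v) = 1.3338
m_dot = 0.092 * 3.416 * 1.3338 = 0.41917 kg/s

0.41917 kg/s


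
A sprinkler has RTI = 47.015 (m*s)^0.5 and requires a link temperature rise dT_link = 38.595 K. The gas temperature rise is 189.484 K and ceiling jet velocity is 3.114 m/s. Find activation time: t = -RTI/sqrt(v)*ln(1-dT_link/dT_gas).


dT_link/dT_gas = 0.20368
ln(1 - 0.20368) = -0.22776
t = -47.015 / sqrt(3.114) * -0.22776 = 6.0681 s

6.0681 s


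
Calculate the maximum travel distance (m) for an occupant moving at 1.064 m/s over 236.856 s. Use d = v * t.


d = 1.064 * 236.856 = 252.01 m

252.01 m


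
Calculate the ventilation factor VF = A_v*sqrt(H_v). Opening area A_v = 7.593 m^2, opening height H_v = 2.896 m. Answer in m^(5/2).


sqrt(H_v) = 1.7018
VF = 7.593 * 1.7018 = 12.921 m^(5/2)

12.921 m^(5/2)


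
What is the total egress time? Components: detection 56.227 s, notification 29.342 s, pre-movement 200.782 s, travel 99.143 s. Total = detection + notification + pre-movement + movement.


Total = 56.227 + 29.342 + 200.782 + 99.143 = 385.494 s

385.494 s


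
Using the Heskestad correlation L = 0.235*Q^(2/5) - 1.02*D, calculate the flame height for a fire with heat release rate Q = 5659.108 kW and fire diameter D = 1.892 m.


Q^(2/5) = 31.703
0.235 * Q^(2/5) = 7.4502
1.02 * D = 1.9298
L = 5.5203 m

5.5203 m


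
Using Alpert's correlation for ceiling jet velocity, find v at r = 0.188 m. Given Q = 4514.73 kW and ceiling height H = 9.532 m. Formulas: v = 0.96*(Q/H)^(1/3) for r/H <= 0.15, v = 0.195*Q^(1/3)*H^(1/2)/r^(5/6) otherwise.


r/H = 0.188 / 9.532 = 0.019723
r/H <= 0.15, so v = 0.96*(Q/H)^(1/3)
Q/H = 473.64
(Q/H)^(1/3) = 7.7950
v = 0.96 * 7.7950 = 7.4832 m/s

7.4832 m/s


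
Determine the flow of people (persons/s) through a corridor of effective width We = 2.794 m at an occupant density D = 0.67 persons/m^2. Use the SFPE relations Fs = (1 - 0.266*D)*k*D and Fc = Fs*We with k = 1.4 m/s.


1 - 0.266*D = 1 - 0.266*0.67 = 0.82178
Fs = 0.82178 * 1.4 * 0.67 = 0.77083 persons/(s*m)
Fc = 0.77083 * 2.794 = 2.1537 persons/s

2.1537 persons/s


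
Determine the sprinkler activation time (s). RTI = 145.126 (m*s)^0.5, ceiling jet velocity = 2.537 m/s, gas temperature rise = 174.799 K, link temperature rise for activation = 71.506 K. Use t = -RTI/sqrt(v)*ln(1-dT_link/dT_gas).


dT_link/dT_gas = 0.40908
ln(1 - 0.40908) = -0.52607
t = -145.126 / sqrt(2.537) * -0.52607 = 47.932 s

47.932 s


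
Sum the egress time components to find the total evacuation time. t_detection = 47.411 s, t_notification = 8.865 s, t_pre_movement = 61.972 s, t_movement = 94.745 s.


Total = 47.411 + 8.865 + 61.972 + 94.745 = 212.993 s

212.993 s


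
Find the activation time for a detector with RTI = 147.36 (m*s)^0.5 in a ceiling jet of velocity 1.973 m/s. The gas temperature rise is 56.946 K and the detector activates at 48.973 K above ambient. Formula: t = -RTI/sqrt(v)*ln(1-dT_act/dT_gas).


dT_act/dT_gas = 0.85999
ln(1 - 0.85999) = -1.9660
t = -147.36 / sqrt(1.973) * -1.9660 = 206.26 s

206.26 s


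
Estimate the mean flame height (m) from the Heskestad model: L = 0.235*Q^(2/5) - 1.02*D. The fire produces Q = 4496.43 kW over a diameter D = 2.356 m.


Q^(2/5) = 28.917
0.235 * Q^(2/5) = 6.7954
1.02 * D = 2.4031
L = 4.3923 m

4.3923 m


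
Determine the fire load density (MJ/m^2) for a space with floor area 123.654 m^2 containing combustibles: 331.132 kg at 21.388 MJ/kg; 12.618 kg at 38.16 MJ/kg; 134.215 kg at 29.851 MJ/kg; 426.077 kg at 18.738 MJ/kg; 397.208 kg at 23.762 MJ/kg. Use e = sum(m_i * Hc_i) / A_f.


Total energy = 331.132*21.388 + 12.618*38.16 + 134.215*29.851 + 426.077*18.738 + 397.208*23.762
= 7082.251 + 481.5029 + 4006.452 + 7983.831 + 9438.456
= 28992.49 MJ
e = 28992.49 / 123.654 = 234.46 MJ/m^2

234.46 MJ/m^2


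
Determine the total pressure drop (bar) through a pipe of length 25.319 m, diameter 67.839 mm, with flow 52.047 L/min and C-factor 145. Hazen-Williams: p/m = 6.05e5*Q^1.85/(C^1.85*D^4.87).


Q^1.85 = 1497.4
C^1.85 = 9966.2
D^4.87 = 8.3043e+08
p/m = 0.00010946 bar/m
p_total = 0.00010946 * 25.319 = 0.0027714 bar

0.0027714 bar


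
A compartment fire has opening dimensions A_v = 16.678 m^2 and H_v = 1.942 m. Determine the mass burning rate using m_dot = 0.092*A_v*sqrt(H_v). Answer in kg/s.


sqrt(H_v) = 1.3936
m_dot = 0.092 * 16.678 * 1.3936 = 2.1382 kg/s

2.1382 kg/s


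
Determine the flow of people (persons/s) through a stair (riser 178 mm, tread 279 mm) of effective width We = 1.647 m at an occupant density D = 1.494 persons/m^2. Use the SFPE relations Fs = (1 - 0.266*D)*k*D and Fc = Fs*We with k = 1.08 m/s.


1 - 0.266*D = 1 - 0.266*1.494 = 0.60260
Fs = 0.60260 * 1.08 * 1.494 = 0.97230 persons/(s*m)
Fc = 0.97230 * 1.647 = 1.6014 persons/s

1.6014 persons/s


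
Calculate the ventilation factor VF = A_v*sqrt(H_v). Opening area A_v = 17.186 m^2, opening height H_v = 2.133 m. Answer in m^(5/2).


sqrt(H_v) = 1.4605
VF = 17.186 * 1.4605 = 25.100 m^(5/2)

25.100 m^(5/2)


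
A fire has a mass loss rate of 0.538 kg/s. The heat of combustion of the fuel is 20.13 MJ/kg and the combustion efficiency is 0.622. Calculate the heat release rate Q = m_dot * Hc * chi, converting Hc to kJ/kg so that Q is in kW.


Hc = 20.13 MJ/kg = 20.13 * 1000 kJ/kg = 20130 kJ/kg
Q = 0.538 kg/s * 20130 kJ/kg * 0.622 = 6736.2 kW

6736.2 kW


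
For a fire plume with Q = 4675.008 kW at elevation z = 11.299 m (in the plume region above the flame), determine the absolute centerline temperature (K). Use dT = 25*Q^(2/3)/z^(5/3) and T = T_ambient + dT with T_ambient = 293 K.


Q^(2/3) = 279.59
z^(5/3) = 56.894
dT = 25 * 279.59 / 56.894 = 122.86 K
T = 293 + 122.86 = 415.86 K

415.86 K


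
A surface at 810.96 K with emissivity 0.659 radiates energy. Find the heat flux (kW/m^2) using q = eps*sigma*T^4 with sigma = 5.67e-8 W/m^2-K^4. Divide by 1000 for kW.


T^4 = 4.3251e+11
q = 0.659 * 5.67e-8 * 4.3251e+11 / 1000 = 16.161 kW/m^2

16.161 kW/m^2


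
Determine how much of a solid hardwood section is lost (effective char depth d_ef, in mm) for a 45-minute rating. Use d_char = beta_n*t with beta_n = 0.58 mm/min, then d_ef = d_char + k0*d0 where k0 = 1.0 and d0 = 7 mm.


d_char = 0.58 * 45 = 26.1 mm
d_ef = 26.1 + 1.0*7 = 33.1 mm

33.1 mm


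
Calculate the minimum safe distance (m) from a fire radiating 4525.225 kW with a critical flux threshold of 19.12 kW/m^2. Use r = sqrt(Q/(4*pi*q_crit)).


4*pi*q_crit = 240.27
Q/(4*pi*q_crit) = 18.834
r = sqrt(18.834) = 4.3398 m

4.3398 m


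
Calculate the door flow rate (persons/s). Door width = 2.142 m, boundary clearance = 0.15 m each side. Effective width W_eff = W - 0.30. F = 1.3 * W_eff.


W_eff = 2.142 - 0.30 = 1.842 m
F = 1.3 * 1.842 = 2.3946 persons/s

2.3946 persons/s


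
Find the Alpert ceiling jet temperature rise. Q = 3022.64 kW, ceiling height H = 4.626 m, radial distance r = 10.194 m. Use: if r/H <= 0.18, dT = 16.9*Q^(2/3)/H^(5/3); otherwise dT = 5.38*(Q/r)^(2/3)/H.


r/H = 10.194 / 4.626 = 2.2036
r/H > 0.18, so dT = 5.38*(Q/r)^(2/3)/H
Q/r = 296.51
(Q/r)^(2/3) = 44.466
dT = 5.38 * 44.466 / 4.626 = 51.714 K

51.714 K


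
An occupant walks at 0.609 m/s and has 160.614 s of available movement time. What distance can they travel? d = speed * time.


d = 0.609 * 160.614 = 97.814 m

97.814 m


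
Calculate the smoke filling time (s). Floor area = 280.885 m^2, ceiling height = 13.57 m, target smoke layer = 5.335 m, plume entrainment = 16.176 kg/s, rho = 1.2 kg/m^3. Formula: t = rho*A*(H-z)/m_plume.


H - z = 8.235 m
t = 1.2 * 280.885 * 8.235 / 16.176 = 171.59 s

171.59 s


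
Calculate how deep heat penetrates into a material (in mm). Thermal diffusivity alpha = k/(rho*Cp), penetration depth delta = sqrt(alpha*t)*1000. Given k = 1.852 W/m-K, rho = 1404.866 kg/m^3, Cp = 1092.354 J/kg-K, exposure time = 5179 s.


alpha = 1.852 / (1404.866 * 1092.354) = 1.2068e-06 m^2/s
alpha * t = 0.0062501
delta = sqrt(0.0062501) * 1000 = 79.058 mm

79.058 mm


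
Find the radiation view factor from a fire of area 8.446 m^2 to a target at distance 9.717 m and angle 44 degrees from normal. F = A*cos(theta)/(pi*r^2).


cos(44 deg) = 0.71934
pi*r^2 = 296.63
F = 8.446 * 0.71934 / 296.63 = 0.020482

0.020482


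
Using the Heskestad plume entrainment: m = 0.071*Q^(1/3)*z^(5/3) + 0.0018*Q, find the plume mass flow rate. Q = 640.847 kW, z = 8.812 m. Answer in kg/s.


Q^(1/3) = 8.6215
z^(5/3) = 37.594
First term = 0.071 * 8.6215 * 37.594 = 23.013
Second term = 0.0018 * 640.847 = 1.1535
m = 24.166 kg/s

24.166 kg/s


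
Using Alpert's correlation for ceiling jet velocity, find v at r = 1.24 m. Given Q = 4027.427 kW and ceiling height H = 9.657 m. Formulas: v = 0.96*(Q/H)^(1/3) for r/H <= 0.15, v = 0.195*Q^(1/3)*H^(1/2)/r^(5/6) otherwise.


r/H = 1.24 / 9.657 = 0.12840
r/H <= 0.15, so v = 0.96*(Q/H)^(1/3)
Q/H = 417.05
(Q/H)^(1/3) = 7.4713
v = 0.96 * 7.4713 = 7.1724 m/s

7.1724 m/s


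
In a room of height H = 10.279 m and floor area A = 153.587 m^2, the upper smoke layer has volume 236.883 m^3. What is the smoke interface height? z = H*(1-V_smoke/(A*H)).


V/(A*H) = 0.15005
1 - 0.15005 = 0.84995
z = 10.279 * 0.84995 = 8.7367 m

8.7367 m


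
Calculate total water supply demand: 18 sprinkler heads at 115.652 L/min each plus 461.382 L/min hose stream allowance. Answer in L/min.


Sprinkler demand = 18 * 115.652 = 2081.736 L/min
Total = 2081.736 + 461.382 = 2543.118 L/min

2543.118 L/min


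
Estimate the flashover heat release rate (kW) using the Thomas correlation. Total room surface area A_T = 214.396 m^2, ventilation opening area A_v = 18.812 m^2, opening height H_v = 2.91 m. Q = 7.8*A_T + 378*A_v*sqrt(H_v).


7.8*A_T = 1672.3
sqrt(H_v) = 1.7059
378*A_v*sqrt(H_v) = 12130
Q = 1672.3 + 12130 = 13803 kW

13803 kW


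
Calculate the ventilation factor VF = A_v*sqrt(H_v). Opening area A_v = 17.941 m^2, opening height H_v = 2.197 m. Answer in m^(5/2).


sqrt(H_v) = 1.4822
VF = 17.941 * 1.4822 = 26.593 m^(5/2)

26.593 m^(5/2)


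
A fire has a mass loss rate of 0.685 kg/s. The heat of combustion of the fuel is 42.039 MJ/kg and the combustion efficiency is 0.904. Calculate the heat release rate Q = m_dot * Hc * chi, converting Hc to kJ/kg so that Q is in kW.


Hc = 42.039 MJ/kg = 42.039 * 1000 kJ/kg = 42039 kJ/kg
Q = 0.685 kg/s * 42039 kJ/kg * 0.904 = 26032 kW

26032 kW


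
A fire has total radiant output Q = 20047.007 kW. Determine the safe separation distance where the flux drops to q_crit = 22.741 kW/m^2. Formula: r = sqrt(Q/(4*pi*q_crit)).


4*pi*q_crit = 285.77
Q/(4*pi*q_crit) = 70.150
r = sqrt(70.150) = 8.3756 m

8.3756 m


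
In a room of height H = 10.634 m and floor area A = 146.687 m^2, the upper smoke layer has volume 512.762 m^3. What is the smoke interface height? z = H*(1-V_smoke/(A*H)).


V/(A*H) = 0.32872
1 - 0.32872 = 0.67128
z = 10.634 * 0.67128 = 7.1384 m

7.1384 m


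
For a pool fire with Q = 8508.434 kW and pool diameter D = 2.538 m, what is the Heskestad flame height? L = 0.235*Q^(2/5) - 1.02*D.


Q^(2/5) = 37.320
0.235 * Q^(2/5) = 8.7702
1.02 * D = 2.5888
L = 6.1814 m

6.1814 m


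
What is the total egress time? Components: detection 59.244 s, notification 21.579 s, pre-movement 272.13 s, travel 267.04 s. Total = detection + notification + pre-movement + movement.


Total = 59.244 + 21.579 + 272.13 + 267.04 = 619.993 s

619.993 s


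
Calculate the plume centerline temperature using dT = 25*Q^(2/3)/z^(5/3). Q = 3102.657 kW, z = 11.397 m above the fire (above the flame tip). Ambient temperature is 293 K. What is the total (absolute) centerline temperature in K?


Q^(2/3) = 212.73
z^(5/3) = 57.719
dT = 25 * 212.73 / 57.719 = 92.139 K
T = 293 + 92.139 = 385.14 K

385.14 K


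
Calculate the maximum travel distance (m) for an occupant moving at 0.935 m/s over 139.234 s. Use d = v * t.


d = 0.935 * 139.234 = 130.18 m

130.18 m


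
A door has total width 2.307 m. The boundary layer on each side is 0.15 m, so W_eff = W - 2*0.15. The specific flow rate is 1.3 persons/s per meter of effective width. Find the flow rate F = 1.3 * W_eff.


W_eff = 2.307 - 0.30 = 2.007 m
F = 1.3 * 2.007 = 2.6091 persons/s

2.6091 persons/s


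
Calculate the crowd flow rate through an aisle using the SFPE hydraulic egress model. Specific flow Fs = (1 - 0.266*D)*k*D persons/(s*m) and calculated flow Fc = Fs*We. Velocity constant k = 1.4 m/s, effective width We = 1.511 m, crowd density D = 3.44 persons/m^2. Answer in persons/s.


1 - 0.266*D = 1 - 0.266*3.44 = 0.084960
Fs = 0.084960 * 1.4 * 3.44 = 0.40917 persons/(s*m)
Fc = 0.40917 * 1.511 = 0.61825 persons/s

0.61825 persons/s


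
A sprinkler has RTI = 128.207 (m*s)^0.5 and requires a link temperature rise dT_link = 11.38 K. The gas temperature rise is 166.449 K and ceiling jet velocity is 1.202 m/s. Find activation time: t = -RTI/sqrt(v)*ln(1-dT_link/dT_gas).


dT_link/dT_gas = 0.068369
ln(1 - 0.068369) = -0.070819
t = -128.207 / sqrt(1.202) * -0.070819 = 8.2815 s

8.2815 s


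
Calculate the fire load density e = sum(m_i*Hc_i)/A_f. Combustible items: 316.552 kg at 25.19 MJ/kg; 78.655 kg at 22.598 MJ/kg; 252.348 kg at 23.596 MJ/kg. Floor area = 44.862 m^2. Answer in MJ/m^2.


Total energy = 316.552*25.19 + 78.655*22.598 + 252.348*23.596
= 7973.945 + 1777.446 + 5954.403
= 15705.79 MJ
e = 15705.79 / 44.862 = 350.09 MJ/m^2

350.09 MJ/m^2


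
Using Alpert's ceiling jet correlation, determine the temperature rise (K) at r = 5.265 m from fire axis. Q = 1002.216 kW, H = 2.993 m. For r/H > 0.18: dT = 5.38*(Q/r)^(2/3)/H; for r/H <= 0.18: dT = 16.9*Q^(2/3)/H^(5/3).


r/H = 5.265 / 2.993 = 1.7591
r/H > 0.18, so dT = 5.38*(Q/r)^(2/3)/H
Q/r = 190.35
(Q/r)^(2/3) = 33.091
dT = 5.38 * 33.091 / 2.993 = 59.482 K

59.482 K


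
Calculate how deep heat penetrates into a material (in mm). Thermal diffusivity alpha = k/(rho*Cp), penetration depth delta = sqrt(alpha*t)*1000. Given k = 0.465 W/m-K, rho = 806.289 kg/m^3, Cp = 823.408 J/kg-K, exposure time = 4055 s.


alpha = 0.465 / (806.289 * 823.408) = 7.0040e-07 m^2/s
alpha * t = 0.0028401
delta = sqrt(0.0028401) * 1000 = 53.293 mm

53.293 mm


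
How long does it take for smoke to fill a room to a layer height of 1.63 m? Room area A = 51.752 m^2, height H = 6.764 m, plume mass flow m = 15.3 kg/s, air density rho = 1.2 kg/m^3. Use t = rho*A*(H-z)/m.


H - z = 5.134 m
t = 1.2 * 51.752 * 5.134 / 15.3 = 20.839 s

20.839 s


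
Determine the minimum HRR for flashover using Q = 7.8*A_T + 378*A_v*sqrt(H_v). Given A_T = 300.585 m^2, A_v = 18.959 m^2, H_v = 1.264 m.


7.8*A_T = 2344.563
sqrt(H_v) = 1.1243
378*A_v*sqrt(H_v) = 8057.1
Q = 2344.563 + 8057.1 = 10402 kW

10402 kW


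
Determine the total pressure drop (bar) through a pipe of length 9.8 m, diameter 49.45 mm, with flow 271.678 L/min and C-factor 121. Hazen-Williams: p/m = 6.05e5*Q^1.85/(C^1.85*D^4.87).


Q^1.85 = 31842
C^1.85 = 7131.0
D^4.87 = 1.7807e+08
p/m = 0.015171 bar/m
p_total = 0.015171 * 9.8 = 0.14868 bar

0.14868 bar


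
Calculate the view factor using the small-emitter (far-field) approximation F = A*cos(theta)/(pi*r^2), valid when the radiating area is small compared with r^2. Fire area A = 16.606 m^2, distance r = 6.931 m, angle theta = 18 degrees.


cos(18 deg) = 0.95106
pi*r^2 = 150.92
F = 16.606 * 0.95106 / 150.92 = 0.10465

0.10465


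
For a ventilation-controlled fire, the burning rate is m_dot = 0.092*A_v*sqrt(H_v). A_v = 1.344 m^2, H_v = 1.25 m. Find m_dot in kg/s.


sqrt(H_v) = 1.1180
m_dot = 0.092 * 1.344 * 1.1180 = 0.13824 kg/s

0.13824 kg/s


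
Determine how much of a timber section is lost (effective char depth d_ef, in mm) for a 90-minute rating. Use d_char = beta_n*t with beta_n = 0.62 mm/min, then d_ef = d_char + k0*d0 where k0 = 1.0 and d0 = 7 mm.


d_char = 0.62 * 90 = 55.8 mm
d_ef = 55.8 + 1.0*7 = 62.8 mm

62.8 mm


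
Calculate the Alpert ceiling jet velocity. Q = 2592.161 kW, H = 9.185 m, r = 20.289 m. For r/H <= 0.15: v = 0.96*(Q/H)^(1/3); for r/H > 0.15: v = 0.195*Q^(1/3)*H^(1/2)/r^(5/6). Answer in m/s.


r/H = 20.289 / 9.185 = 2.2089
r/H > 0.15, so v = 0.195*Q^(1/3)*H^(1/2)/r^(5/6)
Q^(1/3) = 13.737
H^(1/2) = 3.0307
r^(5/6) = 12.285
v = 0.195 * 13.737 * 3.0307 / 12.285 = 0.66081 m/s

0.66081 m/s


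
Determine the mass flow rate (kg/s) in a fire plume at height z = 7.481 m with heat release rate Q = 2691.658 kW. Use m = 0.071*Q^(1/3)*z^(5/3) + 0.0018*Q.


Q^(1/3) = 13.910
z^(5/3) = 28.615
First term = 0.071 * 13.910 * 28.615 = 28.262
Second term = 0.0018 * 2691.658 = 4.8450
m = 33.107 kg/s

33.107 kg/s


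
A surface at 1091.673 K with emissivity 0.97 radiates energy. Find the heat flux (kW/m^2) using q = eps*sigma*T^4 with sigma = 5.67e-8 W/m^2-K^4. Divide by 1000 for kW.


T^4 = 1.4203e+12
q = 0.97 * 5.67e-8 * 1.4203e+12 / 1000 = 78.113 kW/m^2

78.113 kW/m^2


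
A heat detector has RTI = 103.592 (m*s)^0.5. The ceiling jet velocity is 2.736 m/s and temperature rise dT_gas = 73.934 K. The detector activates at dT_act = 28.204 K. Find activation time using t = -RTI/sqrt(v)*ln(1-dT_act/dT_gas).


dT_act/dT_gas = 0.38148
ln(1 - 0.38148) = -0.48042
t = -103.592 / sqrt(2.736) * -0.48042 = 30.088 s

30.088 s


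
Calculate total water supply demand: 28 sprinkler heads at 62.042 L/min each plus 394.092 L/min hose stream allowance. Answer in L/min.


Sprinkler demand = 28 * 62.042 = 1737.176 L/min
Total = 1737.176 + 394.092 = 2131.268 L/min

2131.268 L/min


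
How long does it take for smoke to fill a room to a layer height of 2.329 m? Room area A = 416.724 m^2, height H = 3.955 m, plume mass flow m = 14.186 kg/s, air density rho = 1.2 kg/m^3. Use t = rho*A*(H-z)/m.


H - z = 1.626 m
t = 1.2 * 416.724 * 1.626 / 14.186 = 57.318 s

57.318 s


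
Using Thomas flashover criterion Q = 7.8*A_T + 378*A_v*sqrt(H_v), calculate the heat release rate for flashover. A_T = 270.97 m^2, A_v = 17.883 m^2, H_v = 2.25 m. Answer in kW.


7.8*A_T = 2113.566
sqrt(H_v) = 1.5
378*A_v*sqrt(H_v) = 10139.661
Q = 2113.566 + 10139.661 = 12253.227 kW

12253.227 kW


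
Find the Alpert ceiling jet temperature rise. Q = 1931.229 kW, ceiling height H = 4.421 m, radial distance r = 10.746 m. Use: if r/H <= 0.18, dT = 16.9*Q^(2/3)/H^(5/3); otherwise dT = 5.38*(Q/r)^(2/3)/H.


r/H = 10.746 / 4.421 = 2.4307
r/H > 0.18, so dT = 5.38*(Q/r)^(2/3)/H
Q/r = 179.72
(Q/r)^(2/3) = 31.846
dT = 5.38 * 31.846 / 4.421 = 38.754 K

38.754 K


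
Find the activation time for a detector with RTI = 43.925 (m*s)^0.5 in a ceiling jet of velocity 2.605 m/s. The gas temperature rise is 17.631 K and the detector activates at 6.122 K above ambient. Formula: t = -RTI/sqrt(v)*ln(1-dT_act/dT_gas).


dT_act/dT_gas = 0.34723
ln(1 - 0.34723) = -0.42653
t = -43.925 / sqrt(2.605) * -0.42653 = 11.608 s

11.608 s


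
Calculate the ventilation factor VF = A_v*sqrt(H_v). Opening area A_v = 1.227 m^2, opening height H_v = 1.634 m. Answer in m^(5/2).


sqrt(H_v) = 1.2783
VF = 1.227 * 1.2783 = 1.5684 m^(5/2)

1.5684 m^(5/2)


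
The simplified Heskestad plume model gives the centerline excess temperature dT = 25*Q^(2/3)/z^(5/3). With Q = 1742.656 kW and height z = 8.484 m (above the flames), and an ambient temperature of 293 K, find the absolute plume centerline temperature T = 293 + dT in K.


Q^(2/3) = 144.81
z^(5/3) = 35.291
dT = 25 * 144.81 / 35.291 = 102.58 K
T = 293 + 102.58 = 395.58 K

395.58 K


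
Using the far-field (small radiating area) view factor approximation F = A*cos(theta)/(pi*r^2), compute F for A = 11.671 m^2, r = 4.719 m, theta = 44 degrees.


cos(44 deg) = 0.71934
pi*r^2 = 69.960
F = 11.671 * 0.71934 / 69.960 = 0.12000

0.12000


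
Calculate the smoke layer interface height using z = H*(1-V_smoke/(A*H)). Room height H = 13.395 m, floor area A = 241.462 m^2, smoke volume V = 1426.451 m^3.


V/(A*H) = 0.44103
1 - 0.44103 = 0.55897
z = 13.395 * 0.55897 = 7.4874 m

7.4874 m


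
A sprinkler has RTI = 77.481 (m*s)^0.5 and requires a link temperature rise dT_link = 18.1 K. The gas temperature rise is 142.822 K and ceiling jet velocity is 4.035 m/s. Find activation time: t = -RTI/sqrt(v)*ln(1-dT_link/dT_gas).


dT_link/dT_gas = 0.12673
ln(1 - 0.12673) = -0.13551
t = -77.481 / sqrt(4.035) * -0.13551 = 5.2270 s

5.2270 s


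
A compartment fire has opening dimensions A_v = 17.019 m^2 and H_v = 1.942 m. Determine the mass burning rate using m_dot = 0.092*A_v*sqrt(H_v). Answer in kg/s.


sqrt(H_v) = 1.3936
m_dot = 0.092 * 17.019 * 1.3936 = 2.1820 kg/s

2.1820 kg/s


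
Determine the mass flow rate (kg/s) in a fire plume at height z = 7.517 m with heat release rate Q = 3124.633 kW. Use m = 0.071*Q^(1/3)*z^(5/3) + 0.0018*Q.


Q^(1/3) = 14.620
z^(5/3) = 28.845
First term = 0.071 * 14.620 * 28.845 = 29.941
Second term = 0.0018 * 3124.633 = 5.6243
m = 35.565 kg/s

35.565 kg/s


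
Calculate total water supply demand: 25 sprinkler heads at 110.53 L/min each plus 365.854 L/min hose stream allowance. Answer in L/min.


Sprinkler demand = 25 * 110.53 = 2763.25 L/min
Total = 2763.25 + 365.854 = 3129.104 L/min

3129.104 L/min


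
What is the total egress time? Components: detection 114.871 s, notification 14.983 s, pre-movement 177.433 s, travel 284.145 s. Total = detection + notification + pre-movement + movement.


Total = 114.871 + 14.983 + 177.433 + 284.145 = 591.432 s

591.432 s


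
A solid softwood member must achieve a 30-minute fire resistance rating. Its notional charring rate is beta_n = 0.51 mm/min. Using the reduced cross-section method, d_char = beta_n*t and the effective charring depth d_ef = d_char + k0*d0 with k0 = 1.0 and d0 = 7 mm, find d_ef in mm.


d_char = 0.51 * 30 = 15.3 mm
d_ef = 15.3 + 1.0*7 = 22.3 mm

22.3 mm


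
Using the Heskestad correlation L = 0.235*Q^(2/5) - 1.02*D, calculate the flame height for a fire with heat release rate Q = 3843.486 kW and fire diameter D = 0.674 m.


Q^(2/5) = 27.158
0.235 * Q^(2/5) = 6.3820
1.02 * D = 0.68748
L = 5.6945 m

5.6945 m


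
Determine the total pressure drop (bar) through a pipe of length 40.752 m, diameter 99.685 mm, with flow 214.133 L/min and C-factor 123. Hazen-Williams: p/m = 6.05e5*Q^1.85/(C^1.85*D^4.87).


Q^1.85 = 20501
C^1.85 = 7350.6
D^4.87 = 5.4116e+09
p/m = 0.00031179 bar/m
p_total = 0.00031179 * 40.752 = 0.012706 bar

0.012706 bar


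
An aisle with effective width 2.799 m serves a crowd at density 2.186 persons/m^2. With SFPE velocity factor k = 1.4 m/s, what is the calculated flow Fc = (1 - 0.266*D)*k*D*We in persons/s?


1 - 0.266*D = 1 - 0.266*2.186 = 0.41852
Fs = 0.41852 * 1.4 * 2.186 = 1.2809 persons/(s*m)
Fc = 1.2809 * 2.799 = 3.5851 persons/s

3.5851 persons/s


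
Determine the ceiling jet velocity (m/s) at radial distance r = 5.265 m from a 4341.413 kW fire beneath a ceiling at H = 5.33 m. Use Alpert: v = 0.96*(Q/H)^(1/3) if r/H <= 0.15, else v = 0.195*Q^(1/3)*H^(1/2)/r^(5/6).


r/H = 5.265 / 5.33 = 0.98780
r/H > 0.15, so v = 0.195*Q^(1/3)*H^(1/2)/r^(5/6)
Q^(1/3) = 16.313
H^(1/2) = 2.3087
r^(5/6) = 3.9918
v = 0.195 * 16.313 * 2.3087 / 3.9918 = 1.8398 m/s

1.8398 m/s


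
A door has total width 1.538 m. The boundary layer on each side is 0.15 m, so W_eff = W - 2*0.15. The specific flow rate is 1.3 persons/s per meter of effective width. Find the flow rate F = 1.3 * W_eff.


W_eff = 1.538 - 0.30 = 1.238 m
F = 1.3 * 1.238 = 1.6094 persons/s

1.6094 persons/s


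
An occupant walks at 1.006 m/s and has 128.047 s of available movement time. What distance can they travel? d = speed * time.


d = 1.006 * 128.047 = 128.82 m

128.82 m


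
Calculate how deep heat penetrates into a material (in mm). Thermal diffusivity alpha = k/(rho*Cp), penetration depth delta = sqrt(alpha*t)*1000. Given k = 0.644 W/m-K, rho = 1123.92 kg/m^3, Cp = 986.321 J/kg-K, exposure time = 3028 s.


alpha = 0.644 / (1123.92 * 986.321) = 5.8094e-07 m^2/s
alpha * t = 0.0017591
delta = sqrt(0.0017591) * 1000 = 41.942 mm

41.942 mm


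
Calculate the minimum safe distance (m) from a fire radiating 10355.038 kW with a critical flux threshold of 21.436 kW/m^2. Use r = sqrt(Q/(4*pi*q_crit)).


4*pi*q_crit = 269.37
Q/(4*pi*q_crit) = 38.441
r = sqrt(38.441) = 6.2001 m

6.2001 m


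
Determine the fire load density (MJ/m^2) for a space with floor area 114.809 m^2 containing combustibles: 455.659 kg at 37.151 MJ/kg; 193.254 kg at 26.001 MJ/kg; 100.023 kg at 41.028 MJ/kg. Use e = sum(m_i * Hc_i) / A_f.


Total energy = 455.659*37.151 + 193.254*26.001 + 100.023*41.028
= 16928.19 + 5024.797 + 4103.744
= 26056.73 MJ
e = 26056.73 / 114.809 = 226.96 MJ/m^2

226.96 MJ/m^2


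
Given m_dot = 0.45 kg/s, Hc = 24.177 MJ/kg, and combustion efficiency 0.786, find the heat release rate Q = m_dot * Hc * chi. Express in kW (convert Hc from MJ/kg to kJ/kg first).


Hc = 24.177 MJ/kg = 24.177 * 1000 kJ/kg = 24177 kJ/kg
Q = 0.45 kg/s * 24177 kJ/kg * 0.786 = 8551.4 kW

8551.4 kW


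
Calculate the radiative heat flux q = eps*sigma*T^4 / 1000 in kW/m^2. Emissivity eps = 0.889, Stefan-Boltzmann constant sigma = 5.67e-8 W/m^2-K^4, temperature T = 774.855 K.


T^4 = 3.6048e+11
q = 0.889 * 5.67e-8 * 3.6048e+11 / 1000 = 18.170 kW/m^2

18.170 kW/m^2


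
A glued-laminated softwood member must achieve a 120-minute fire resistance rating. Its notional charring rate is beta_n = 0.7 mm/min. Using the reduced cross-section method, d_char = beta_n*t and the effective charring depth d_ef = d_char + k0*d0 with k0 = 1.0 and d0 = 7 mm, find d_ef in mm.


d_char = 0.7 * 120 = 84 mm
d_ef = 84 + 1.0*7 = 91 mm

91 mm


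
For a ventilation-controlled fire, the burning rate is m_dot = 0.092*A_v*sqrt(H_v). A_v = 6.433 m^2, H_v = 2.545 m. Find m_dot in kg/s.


sqrt(H_v) = 1.5953
m_dot = 0.092 * 6.433 * 1.5953 = 0.94416 kg/s

0.94416 kg/s


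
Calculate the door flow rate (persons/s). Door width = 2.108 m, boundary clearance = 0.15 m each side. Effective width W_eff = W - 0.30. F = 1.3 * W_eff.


W_eff = 2.108 - 0.30 = 1.808 m
F = 1.3 * 1.808 = 2.3504 persons/s

2.3504 persons/s


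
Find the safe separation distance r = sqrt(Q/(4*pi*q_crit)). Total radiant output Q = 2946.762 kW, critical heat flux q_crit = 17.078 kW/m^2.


4*pi*q_crit = 214.61
Q/(4*pi*q_crit) = 13.731
r = sqrt(13.731) = 3.7055 m

3.7055 m


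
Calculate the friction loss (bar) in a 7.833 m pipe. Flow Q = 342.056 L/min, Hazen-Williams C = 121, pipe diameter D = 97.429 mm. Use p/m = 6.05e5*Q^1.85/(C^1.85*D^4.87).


Q^1.85 = 48762
C^1.85 = 7131.0
D^4.87 = 4.8407e+09
p/m = 0.00085462 bar/m
p_total = 0.00085462 * 7.833 = 0.0066942 bar

0.0066942 bar


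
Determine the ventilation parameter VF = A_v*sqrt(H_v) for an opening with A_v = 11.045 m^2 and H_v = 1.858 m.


sqrt(H_v) = 1.3631
VF = 11.045 * 1.3631 = 15.055 m^(5/2)

15.055 m^(5/2)


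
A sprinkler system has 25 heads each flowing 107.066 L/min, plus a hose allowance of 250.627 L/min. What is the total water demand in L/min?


Sprinkler demand = 25 * 107.066 = 2676.65 L/min
Total = 2676.65 + 250.627 = 2927.277 L/min

2927.277 L/min


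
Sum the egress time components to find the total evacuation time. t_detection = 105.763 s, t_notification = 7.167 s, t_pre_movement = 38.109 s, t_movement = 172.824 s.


Total = 105.763 + 7.167 + 38.109 + 172.824 = 323.863 s

323.863 s


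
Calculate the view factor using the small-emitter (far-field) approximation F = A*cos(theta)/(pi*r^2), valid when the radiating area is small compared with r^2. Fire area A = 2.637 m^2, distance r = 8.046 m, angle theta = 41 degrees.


cos(41 deg) = 0.75471
pi*r^2 = 203.38
F = 2.637 * 0.75471 / 203.38 = 0.0097854

0.0097854


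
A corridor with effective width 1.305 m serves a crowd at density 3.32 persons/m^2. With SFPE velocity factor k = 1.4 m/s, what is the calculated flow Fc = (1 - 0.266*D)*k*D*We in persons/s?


1 - 0.266*D = 1 - 0.266*3.32 = 0.11688
Fs = 0.11688 * 1.4 * 3.32 = 0.54326 persons/(s*m)
Fc = 0.54326 * 1.305 = 0.70895 persons/s

0.70895 persons/s


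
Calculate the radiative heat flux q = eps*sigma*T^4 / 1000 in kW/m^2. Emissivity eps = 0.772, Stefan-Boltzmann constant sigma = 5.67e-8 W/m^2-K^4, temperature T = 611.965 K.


T^4 = 1.4025e+11
q = 0.772 * 5.67e-8 * 1.4025e+11 / 1000 = 6.1391 kW/m^2

6.1391 kW/m^2


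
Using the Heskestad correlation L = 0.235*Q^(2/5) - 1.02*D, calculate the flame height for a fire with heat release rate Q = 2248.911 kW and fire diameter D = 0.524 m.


Q^(2/5) = 21.917
0.235 * Q^(2/5) = 5.1506
1.02 * D = 0.53448
L = 4.6161 m

4.6161 m


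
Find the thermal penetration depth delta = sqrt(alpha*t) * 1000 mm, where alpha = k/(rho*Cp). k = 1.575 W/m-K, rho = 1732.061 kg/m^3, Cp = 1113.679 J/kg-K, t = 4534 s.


alpha = 1.575 / (1732.061 * 1113.679) = 8.1650e-07 m^2/s
alpha * t = 0.0037020
delta = sqrt(0.0037020) * 1000 = 60.844 mm

60.844 mm


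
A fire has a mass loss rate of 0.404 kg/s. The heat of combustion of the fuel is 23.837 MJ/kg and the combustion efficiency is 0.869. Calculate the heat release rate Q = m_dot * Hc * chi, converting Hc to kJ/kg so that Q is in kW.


Hc = 23.837 MJ/kg = 23.837 * 1000 kJ/kg = 23837 kJ/kg
Q = 0.404 kg/s * 23837 kJ/kg * 0.869 = 8368.6 kW

8368.6 kW


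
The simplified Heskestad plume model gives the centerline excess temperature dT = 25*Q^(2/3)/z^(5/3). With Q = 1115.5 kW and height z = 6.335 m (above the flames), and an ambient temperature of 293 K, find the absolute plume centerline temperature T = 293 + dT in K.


Q^(2/3) = 107.56
z^(5/3) = 21.689
dT = 25 * 107.56 / 21.689 = 123.98 K
T = 293 + 123.98 = 416.98 K

416.98 K


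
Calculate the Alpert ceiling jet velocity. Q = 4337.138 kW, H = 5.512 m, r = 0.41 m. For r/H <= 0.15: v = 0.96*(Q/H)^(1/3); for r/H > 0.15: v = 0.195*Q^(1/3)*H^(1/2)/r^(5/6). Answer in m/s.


r/H = 0.41 / 5.512 = 0.074383
r/H <= 0.15, so v = 0.96*(Q/H)^(1/3)
Q/H = 786.85
(Q/H)^(1/3) = 9.2320
v = 0.96 * 9.2320 = 8.8628 m/s

8.8628 m/s


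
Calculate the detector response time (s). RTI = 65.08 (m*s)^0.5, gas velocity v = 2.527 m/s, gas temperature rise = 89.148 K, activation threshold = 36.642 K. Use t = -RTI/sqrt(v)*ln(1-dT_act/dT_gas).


dT_act/dT_gas = 0.41102
ln(1 - 0.41102) = -0.52937
t = -65.08 / sqrt(2.527) * -0.52937 = 21.672 s

21.672 s


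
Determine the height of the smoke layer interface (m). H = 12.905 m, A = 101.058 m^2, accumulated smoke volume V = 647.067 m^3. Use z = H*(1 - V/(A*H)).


V/(A*H) = 0.49616
1 - 0.49616 = 0.50384
z = 12.905 * 0.50384 = 6.5021 m

6.5021 m


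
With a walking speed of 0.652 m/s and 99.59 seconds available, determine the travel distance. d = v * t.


d = 0.652 * 99.59 = 64.933 m

64.933 m


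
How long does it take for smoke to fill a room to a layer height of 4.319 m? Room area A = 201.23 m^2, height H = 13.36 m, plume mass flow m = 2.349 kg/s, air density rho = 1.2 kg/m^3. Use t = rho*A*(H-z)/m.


H - z = 9.041 m
t = 1.2 * 201.23 * 9.041 / 2.349 = 929.41 s

929.41 s


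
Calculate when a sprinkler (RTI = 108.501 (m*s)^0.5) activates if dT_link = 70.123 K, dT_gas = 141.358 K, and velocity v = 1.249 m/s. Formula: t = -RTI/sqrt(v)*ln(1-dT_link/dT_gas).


dT_link/dT_gas = 0.49607
ln(1 - 0.49607) = -0.68531
t = -108.501 / sqrt(1.249) * -0.68531 = 66.534 s

66.534 s


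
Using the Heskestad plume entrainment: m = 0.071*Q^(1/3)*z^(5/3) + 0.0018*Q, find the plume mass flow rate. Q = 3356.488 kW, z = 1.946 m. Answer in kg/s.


Q^(1/3) = 14.973
z^(5/3) = 3.0332
First term = 0.071 * 14.973 * 3.0332 = 3.2245
Second term = 0.0018 * 3356.488 = 6.0417
m = 9.2661 kg/s

9.2661 kg/s


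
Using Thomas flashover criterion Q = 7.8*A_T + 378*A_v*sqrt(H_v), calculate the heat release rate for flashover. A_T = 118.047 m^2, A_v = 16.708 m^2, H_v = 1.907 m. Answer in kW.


7.8*A_T = 920.77
sqrt(H_v) = 1.3809
378*A_v*sqrt(H_v) = 8721.5
Q = 920.77 + 8721.5 = 9642.3 kW

9642.3 kW


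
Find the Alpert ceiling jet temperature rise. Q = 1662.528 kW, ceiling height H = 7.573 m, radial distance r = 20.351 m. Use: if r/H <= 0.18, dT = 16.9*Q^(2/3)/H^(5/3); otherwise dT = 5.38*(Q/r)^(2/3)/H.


r/H = 20.351 / 7.573 = 2.6873
r/H > 0.18, so dT = 5.38*(Q/r)^(2/3)/H
Q/r = 81.693
(Q/r)^(2/3) = 18.827
dT = 5.38 * 18.827 / 7.573 = 13.375 K

13.375 K


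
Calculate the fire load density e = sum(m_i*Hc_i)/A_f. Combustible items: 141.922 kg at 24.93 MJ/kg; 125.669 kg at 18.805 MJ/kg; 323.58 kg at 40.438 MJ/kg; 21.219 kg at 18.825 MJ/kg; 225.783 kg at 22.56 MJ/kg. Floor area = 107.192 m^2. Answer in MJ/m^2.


Total energy = 141.922*24.93 + 125.669*18.805 + 323.58*40.438 + 21.219*18.825 + 225.783*22.56
= 3538.115 + 2363.206 + 13084.93 + 399.4477 + 5093.664
= 24479.36 MJ
e = 24479.36 / 107.192 = 228.37 MJ/m^2

228.37 MJ/m^2


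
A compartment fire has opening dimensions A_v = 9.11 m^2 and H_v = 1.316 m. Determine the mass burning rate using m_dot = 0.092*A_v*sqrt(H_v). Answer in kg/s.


sqrt(H_v) = 1.1472
m_dot = 0.092 * 9.11 * 1.1472 = 0.96147 kg/s

0.96147 kg/s


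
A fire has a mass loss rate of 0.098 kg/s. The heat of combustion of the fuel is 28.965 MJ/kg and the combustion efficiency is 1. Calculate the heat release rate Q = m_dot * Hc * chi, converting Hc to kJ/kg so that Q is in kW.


Hc = 28.965 MJ/kg = 28.965 * 1000 kJ/kg = 28965 kJ/kg
Q = 0.098 kg/s * 28965 kJ/kg * 1 = 2838.57 kW

2838.57 kW


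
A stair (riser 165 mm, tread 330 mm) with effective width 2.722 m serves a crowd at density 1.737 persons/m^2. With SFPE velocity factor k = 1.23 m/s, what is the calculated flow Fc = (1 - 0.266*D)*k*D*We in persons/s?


1 - 0.266*D = 1 - 0.266*1.737 = 0.53796
Fs = 0.53796 * 1.23 * 1.737 = 1.1494 persons/(s*m)
Fc = 1.1494 * 2.722 = 3.1285 persons/s

3.1285 persons/s


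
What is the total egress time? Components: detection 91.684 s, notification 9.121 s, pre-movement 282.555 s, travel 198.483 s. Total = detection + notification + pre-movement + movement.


Total = 91.684 + 9.121 + 282.555 + 198.483 = 581.843 s

581.843 s


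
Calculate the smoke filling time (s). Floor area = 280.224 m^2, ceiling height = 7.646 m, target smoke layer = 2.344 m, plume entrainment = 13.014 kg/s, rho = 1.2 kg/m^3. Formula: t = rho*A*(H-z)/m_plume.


H - z = 5.302 m
t = 1.2 * 280.224 * 5.302 / 13.014 = 137.00 s

137.00 s


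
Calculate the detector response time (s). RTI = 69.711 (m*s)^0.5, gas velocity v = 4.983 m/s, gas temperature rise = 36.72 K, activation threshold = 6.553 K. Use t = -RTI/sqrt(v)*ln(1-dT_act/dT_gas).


dT_act/dT_gas = 0.17846
ln(1 - 0.17846) = -0.19657
t = -69.711 / sqrt(4.983) * -0.19657 = 6.1387 s

6.1387 s


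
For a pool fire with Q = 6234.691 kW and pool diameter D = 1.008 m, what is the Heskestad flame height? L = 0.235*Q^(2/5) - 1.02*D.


Q^(2/5) = 32.955
0.235 * Q^(2/5) = 7.7445
1.02 * D = 1.0282
L = 6.7163 m

6.7163 m


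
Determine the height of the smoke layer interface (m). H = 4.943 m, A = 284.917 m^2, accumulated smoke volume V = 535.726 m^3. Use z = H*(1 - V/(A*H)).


V/(A*H) = 0.38039
1 - 0.38039 = 0.61961
z = 4.943 * 0.61961 = 3.0627 m

3.0627 m


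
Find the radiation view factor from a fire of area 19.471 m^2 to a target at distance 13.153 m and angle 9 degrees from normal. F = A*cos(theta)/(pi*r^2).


cos(9 deg) = 0.98769
pi*r^2 = 543.50
F = 19.471 * 0.98769 / 543.50 = 0.035384

0.035384


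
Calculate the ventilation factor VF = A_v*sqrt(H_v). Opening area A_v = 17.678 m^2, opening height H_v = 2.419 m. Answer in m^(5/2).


sqrt(H_v) = 1.5553
VF = 17.678 * 1.5553 = 27.495 m^(5/2)

27.495 m^(5/2)


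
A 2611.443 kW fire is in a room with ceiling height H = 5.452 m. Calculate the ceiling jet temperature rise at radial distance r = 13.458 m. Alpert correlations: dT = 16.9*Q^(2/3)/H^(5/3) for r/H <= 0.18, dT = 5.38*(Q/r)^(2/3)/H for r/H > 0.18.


r/H = 13.458 / 5.452 = 2.4685
r/H > 0.18, so dT = 5.38*(Q/r)^(2/3)/H
Q/r = 194.04
(Q/r)^(2/3) = 33.517
dT = 5.38 * 33.517 / 5.452 = 33.074 K

33.074 K


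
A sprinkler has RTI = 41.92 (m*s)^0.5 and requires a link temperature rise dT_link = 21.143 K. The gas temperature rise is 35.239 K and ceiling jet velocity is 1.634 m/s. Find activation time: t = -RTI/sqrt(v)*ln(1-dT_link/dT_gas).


dT_link/dT_gas = 0.59999
ln(1 - 0.59999) = -0.91626
t = -41.92 / sqrt(1.634) * -0.91626 = 30.048 s

30.048 s


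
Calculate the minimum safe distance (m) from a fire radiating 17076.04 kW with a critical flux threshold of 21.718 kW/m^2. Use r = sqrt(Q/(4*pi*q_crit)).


4*pi*q_crit = 272.92
Q/(4*pi*q_crit) = 62.569
r = sqrt(62.569) = 7.9100 m

7.9100 m


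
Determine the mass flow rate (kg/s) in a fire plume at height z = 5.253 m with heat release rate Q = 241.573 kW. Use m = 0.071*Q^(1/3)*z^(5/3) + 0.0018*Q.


Q^(1/3) = 6.2280
z^(5/3) = 15.874
First term = 0.071 * 6.2280 * 15.874 = 7.0192
Second term = 0.0018 * 241.573 = 0.43483
m = 7.4540 kg/s

7.4540 kg/s


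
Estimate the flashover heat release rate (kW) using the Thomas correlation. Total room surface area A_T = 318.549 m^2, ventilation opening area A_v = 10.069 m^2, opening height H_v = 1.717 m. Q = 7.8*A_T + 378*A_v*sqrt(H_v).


7.8*A_T = 2484.7
sqrt(H_v) = 1.3103
378*A_v*sqrt(H_v) = 4987.3
Q = 2484.7 + 4987.3 = 7472.0 kW

7472.0 kW
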